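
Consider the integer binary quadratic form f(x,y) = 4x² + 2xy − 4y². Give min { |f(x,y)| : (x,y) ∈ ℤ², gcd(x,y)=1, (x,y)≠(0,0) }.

river: ρ → (-4,6,2)
river: ρ → (2,6,-4)
river: ρ → (-4,2,4)
river: ρ → (4,6,-2)
river: ρ → (-2,6,4)
river: ρ → (4,2,-4)
closes: descent 0, river 6
min |a| on river = 2

2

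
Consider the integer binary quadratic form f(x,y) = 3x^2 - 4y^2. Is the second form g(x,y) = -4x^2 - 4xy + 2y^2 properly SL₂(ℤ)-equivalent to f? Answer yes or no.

D₁ = 48, D₂ = 48
river cycle of f (length 2): (3, 6, -1), (-1, 6, 3)
river cycle of g (length 2): (2, 4, -4), (-4, 4, 2)
cycles differ ⇒ inequivalent

no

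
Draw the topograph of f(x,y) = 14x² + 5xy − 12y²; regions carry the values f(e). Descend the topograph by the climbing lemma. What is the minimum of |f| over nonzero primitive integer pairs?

river: ρ → (-12,19,7)
river: ρ → (7,23,-6)
river: ρ → (-6,25,3)
river: ρ → (3,23,-14)
river: ρ → (-14,5,12)
river: ρ → (12,19,-7)
river: ρ → (-7,23,6)
river: ρ → (6,25,-3)
river: ρ → (-3,23,14)
river: ρ → (14,5,-12)
closes: descent 0, river 10
min |a| on river = 3

3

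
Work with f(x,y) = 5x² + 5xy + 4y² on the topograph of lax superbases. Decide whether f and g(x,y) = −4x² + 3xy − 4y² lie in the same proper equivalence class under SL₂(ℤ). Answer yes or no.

D₁ = -55, D₂ = -55
f: flip: (5,5,4)→(4,-5,5)
f: translate: b→3 (≡-5 mod 8), so (4,-5,5)→(4,3,4)
f: reduced (well bottom): (4,3,4) with a≤c, −a<b≤a
g is negative-definite; reduce −g:
−g: flip: (4,-3,4)→(4,3,4)
−g: reduced (well bottom): (4,3,4) with a≤c, −a<b≤a
flip sign back: reduced form of g is (-4,-3,-4)
reduced forms (4, 3, 4) vs (-4, -3, -4) ⇒ inequivalent

no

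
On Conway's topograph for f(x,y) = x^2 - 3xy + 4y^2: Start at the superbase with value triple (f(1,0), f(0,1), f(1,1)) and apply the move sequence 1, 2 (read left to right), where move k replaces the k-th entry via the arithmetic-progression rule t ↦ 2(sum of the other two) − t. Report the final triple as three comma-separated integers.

start (1,4,2) = (f(1,0),f(0,1),f(1,1))
replace slot 1: 2·(4+2) − 1 = 11 → (11,4,2)
replace slot 2: 2·(11+2) − 4 = 22 → (11,22,2)

11,22,2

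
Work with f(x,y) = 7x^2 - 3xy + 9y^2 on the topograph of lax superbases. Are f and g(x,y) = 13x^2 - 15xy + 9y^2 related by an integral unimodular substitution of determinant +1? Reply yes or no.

D₁ = -243, D₂ = -243
f: reduced (well bottom): (7,-3,9) with a≤c, −a<b≤a
g: translate: b→11 (≡-15 mod 26), so (13,-15,9)→(13,11,7)
g: flip: (13,11,7)→(7,-11,13)
g: translate: b→3 (≡-11 mod 14), so (7,-11,13)→(7,3,9)
g: reduced (well bottom): (7,3,9) with a≤c, −a<b≤a
reduced forms (7, -3, 9) vs (7, 3, 9) ⇒ inequivalent

no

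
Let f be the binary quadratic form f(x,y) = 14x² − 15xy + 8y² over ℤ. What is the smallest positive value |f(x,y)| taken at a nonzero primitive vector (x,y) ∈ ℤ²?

translate: b→13 (≡-15 mod 28), so (14,-15,8)→(14,13,7)
flip: (14,13,7)→(7,-13,14)
translate: b→1 (≡-13 mod 14), so (7,-13,14)→(7,1,8)
reduced (well bottom): (7,1,8) with a≤c, −a<b≤a
well minimum = a = 7

7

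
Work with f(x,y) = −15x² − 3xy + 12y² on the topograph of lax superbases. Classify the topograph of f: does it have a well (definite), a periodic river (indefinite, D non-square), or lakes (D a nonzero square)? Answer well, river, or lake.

D = b²−4ac = (-3)² − 4·(-15)·12 = 729
D = 27² is a perfect square ⇒ form factors over ℤ ⇒ lakes

lake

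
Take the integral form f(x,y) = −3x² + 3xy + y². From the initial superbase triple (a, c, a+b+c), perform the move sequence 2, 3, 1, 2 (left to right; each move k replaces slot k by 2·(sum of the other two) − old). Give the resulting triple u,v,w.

start (-3,1,1) = (f(1,0),f(0,1),f(1,1))
replace slot 2: 2·((-3)+1) − 1 = -5 → (-3,-5,1)
replace slot 3: 2·((-3)+(-5)) − 1 = -17 → (-3,-5,-17)
replace slot 1: 2·((-5)+(-17)) − (-3) = -41 → (-41,-5,-17)
replace slot 2: 2·((-41)+(-17)) − (-5) = -111 → (-41,-111,-17)

-41,-111,-17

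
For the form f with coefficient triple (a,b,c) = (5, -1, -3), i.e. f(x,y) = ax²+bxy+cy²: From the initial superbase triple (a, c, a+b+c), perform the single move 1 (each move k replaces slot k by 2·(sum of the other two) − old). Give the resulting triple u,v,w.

start (5,-3,1) = (f(1,0),f(0,1),f(1,1))
replace slot 1: 2·((-3)+1) − 5 = -9 → (-9,-3,1)

-9,-3,1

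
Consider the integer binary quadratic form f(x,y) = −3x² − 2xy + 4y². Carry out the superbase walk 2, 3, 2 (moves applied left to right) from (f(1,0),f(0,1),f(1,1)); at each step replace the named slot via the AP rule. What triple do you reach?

start (-3,4,-1) = (f(1,0),f(0,1),f(1,1))
replace slot 2: 2·((-3)+(-1)) − 4 = -12 → (-3,-12,-1)
replace slot 3: 2·((-3)+(-12)) − (-1) = -29 → (-3,-12,-29)
replace slot 2: 2·((-3)+(-29)) − (-12) = -52 → (-3,-52,-29)

-3,-52,-29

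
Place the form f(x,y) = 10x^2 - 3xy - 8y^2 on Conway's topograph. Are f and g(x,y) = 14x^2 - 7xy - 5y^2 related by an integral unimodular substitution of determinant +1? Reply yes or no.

D₁ = 329, D₂ = 329
river cycle of f (length 16): (-8, 3, 10), (10, 17, -1), (-1, 17, 10), (10, 3, -8), (-8, 13, 5), (5, 17, -2), (-2, 15, 13), (13, 11, -4), (-4, 13, 10), (10, 7, -7), … (6 more)
river cycle of g (length 16): (-5, 17, 2), (2, 15, -13), (-13, 11, 4), (4, 13, -10), (-10, 7, 7), (7, 7, -10), (-10, 13, 4), (4, 11, -13), (-13, 15, 2), (2, 17, -5), … (6 more)
cycles differ ⇒ inequivalent

no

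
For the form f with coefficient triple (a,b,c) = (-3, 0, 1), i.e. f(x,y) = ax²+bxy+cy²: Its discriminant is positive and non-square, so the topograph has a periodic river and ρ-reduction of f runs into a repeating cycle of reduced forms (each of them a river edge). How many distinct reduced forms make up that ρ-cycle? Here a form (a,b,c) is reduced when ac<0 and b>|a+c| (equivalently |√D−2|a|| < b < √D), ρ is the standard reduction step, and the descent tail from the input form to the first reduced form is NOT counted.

D = 12, ⌊√D⌋ = 3
descent: ρ → (1,2,-2)  [lands on river]
river: ρ → (-2,2,1)
ρ-cycle length = 2 (tail of 1 descent step not counted)

2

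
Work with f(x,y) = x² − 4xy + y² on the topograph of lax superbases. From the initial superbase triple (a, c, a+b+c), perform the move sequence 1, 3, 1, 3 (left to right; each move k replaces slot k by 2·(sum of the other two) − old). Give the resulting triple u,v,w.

start (1,1,-2) = (f(1,0),f(0,1),f(1,1))
replace slot 1: 2·(1+(-2)) − 1 = -3 → (-3,1,-2)
replace slot 3: 2·((-3)+1) − (-2) = -2 → (-3,1,-2)
replace slot 1: 2·(1+(-2)) − (-3) = 1 → (1,1,-2)
replace slot 3: 2·(1+1) − (-2) = 6 → (1,1,6)

1,1,6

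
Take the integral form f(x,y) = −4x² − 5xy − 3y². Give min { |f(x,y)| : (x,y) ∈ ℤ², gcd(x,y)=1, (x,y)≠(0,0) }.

translate: b→-3 (≡5 mod 8), so (4,5,3)→(4,-3,2)
flip: (4,-3,2)→(2,3,4)
translate: b→-1 (≡3 mod 4), so (2,3,4)→(2,-1,3)
reduced (well bottom): (2,-1,3) with a≤c, −a<b≤a
well minimum |f| = |-2| = 2 (negative-definite)

2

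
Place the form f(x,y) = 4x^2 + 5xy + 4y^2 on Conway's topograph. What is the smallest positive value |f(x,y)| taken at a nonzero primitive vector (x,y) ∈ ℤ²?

translate: b→-3 (≡5 mod 8), so (4,5,4)→(4,-3,3)
flip: (4,-3,3)→(3,3,4)
reduced (well bottom): (3,3,4) with a≤c, −a<b≤a
well minimum = a = 3

3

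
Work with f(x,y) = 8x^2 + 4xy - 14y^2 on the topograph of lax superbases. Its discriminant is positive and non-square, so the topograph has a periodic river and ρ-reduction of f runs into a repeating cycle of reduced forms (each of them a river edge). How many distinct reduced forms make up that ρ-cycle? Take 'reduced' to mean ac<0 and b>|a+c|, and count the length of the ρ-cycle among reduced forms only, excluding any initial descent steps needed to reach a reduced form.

D = 464, ⌊√D⌋ = 21
descent: ρ → (-14,-4,8)
descent: ρ → (8,20,-2)  [lands on river]
river: ρ → (-2,20,8)
river: ρ → (8,12,-10)
river: ρ → (-10,8,10)
river: ρ → (10,12,-8)
river: ρ → (-8,20,2)
river: ρ → (2,20,-8)
river: ρ → (-8,12,10)
river: ρ → (10,8,-10)
river: ρ → (-10,12,8)
ρ-cycle length = 10 (tail of 2 descent steps not counted)

10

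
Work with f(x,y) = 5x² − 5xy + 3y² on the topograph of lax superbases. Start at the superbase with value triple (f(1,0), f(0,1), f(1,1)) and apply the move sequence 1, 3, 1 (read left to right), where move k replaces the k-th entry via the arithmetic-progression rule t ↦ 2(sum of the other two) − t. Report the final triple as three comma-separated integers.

start (5,3,3) = (f(1,0),f(0,1),f(1,1))
replace slot 1: 2·(3+3) − 5 = 7 → (7,3,3)
replace slot 3: 2·(7+3) − 3 = 17 → (7,3,17)
replace slot 1: 2·(3+17) − 7 = 33 → (33,3,17)

33,3,17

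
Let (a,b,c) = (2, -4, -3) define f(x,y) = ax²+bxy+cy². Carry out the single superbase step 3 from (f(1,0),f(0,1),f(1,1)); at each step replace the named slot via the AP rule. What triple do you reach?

start (2,-3,-5) = (f(1,0),f(0,1),f(1,1))
replace slot 3: 2·(2+(-3)) − (-5) = 3 → (2,-3,3)

2,-3,3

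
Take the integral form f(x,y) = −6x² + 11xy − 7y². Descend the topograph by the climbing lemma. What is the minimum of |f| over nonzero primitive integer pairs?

translate: b→1 (≡-11 mod 12), so (6,-11,7)→(6,1,2)
flip: (6,1,2)→(2,-1,6)
reduced (well bottom): (2,-1,6) with a≤c, −a<b≤a
well minimum |f| = |-2| = 2 (negative-definite)

2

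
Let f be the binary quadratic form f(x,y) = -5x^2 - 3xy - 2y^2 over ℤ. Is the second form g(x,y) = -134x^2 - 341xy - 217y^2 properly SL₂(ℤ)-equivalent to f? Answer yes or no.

D₁ = -31, D₂ = -31
f is negative-definite; reduce −f:
−f: flip: (5,3,2)→(2,-3,5)
−f: translate: b→1 (≡-3 mod 4), so (2,-3,5)→(2,1,4)
−f: reduced (well bottom): (2,1,4) with a≤c, −a<b≤a
flip sign back: reduced form of f is (-2,-1,-4)
g is negative-definite; reduce −g:
−g: translate: b→73 (≡341 mod 268), so (134,341,217)→(134,73,10)
−g: flip: (134,73,10)→(10,-73,134)
−g: translate: b→7 (≡-73 mod 20), so (10,-73,134)→(10,7,2)
−g: flip: (10,7,2)→(2,-7,10)
−g: translate: b→1 (≡-7 mod 4), so (2,-7,10)→(2,1,4)
−g: reduced (well bottom): (2,1,4) with a≤c, −a<b≤a
flip sign back: reduced form of g is (-2,-1,-4)
reduced forms (-2, -1, -4) vs (-2, -1, -4) ⇒ equivalent

yes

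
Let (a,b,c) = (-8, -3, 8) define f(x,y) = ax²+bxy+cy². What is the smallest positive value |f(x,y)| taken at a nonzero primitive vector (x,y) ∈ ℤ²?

descent: ρ → (8,3,-8)  [lands on river]
river: ρ → (-8,13,3)
river: ρ → (3,11,-12)
river: ρ → (-12,13,2)
river: ρ → (2,15,-5)
river: ρ → (-5,15,2)
river: ρ → (2,13,-12)
river: ρ → (-12,11,3)
river: ρ → (3,13,-8)
river: ρ → (-8,3,8)
river: ρ → (8,13,-3)
river: ρ → (-3,11,12)
river: ρ → (12,13,-2)
river: ρ → (-2,15,5)
river: ρ → (5,15,-2)
river: ρ → (-2,13,12)
river: ρ → (12,11,-3)
river: ρ → (-3,13,8)
closes: descent 1, river 18
min |a| on river = 2

2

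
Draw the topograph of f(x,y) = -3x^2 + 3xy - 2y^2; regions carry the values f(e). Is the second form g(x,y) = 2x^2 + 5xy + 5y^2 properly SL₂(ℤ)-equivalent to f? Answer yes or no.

D₁ = -15, D₂ = -15
f is negative-definite; reduce −f:
−f: translate: b→3 (≡-3 mod 6), so (3,-3,2)→(3,3,2)
−f: flip: (3,3,2)→(2,-3,3)
−f: translate: b→1 (≡-3 mod 4), so (2,-3,3)→(2,1,2)
−f: reduced (well bottom): (2,1,2) with a≤c, −a<b≤a
flip sign back: reduced form of f is (-2,-1,-2)
g: translate: b→1 (≡5 mod 4), so (2,5,5)→(2,1,2)
g: reduced (well bottom): (2,1,2) with a≤c, −a<b≤a
reduced forms (-2, -1, -2) vs (2, 1, 2) ⇒ inequivalent

no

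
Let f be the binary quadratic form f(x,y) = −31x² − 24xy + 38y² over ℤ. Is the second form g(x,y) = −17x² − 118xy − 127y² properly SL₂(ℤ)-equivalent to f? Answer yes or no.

D₁ = 5288, D₂ = 5288
river cycle of f (length 22): (38, 24, -31), (-31, 38, 31), (31, 24, -38), (-38, 52, 17), (17, 50, -41), (-41, 32, 26), (26, 72, -1), (-1, 72, 26), (26, 32, -41), (-41, 50, 17), … (12 more)
river cycle of g (length 22): (-17, 52, 38), (38, 24, -31), (-31, 38, 31), (31, 24, -38), (-38, 52, 17), (17, 50, -41), (-41, 32, 26), (26, 72, -1), (-1, 72, 26), (26, 32, -41), … (12 more)
cycles coincide ⇒ equivalent

yes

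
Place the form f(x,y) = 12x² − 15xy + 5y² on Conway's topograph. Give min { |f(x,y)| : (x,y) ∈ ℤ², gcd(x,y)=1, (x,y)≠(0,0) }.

translate: b→9 (≡-15 mod 24), so (12,-15,5)→(12,9,2)
flip: (12,9,2)→(2,-9,12)
translate: b→-1 (≡-9 mod 4), so (2,-9,12)→(2,-1,2)
flip: (2,-1,2)→(2,1,2)
reduced (well bottom): (2,1,2) with a≤c, −a<b≤a
well minimum = a = 2

2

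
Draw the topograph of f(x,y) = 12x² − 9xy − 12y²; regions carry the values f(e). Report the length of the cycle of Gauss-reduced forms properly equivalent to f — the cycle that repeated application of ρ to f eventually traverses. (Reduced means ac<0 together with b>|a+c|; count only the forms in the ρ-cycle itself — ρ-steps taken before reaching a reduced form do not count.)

D = 657, ⌊√D⌋ = 25
descent: ρ → (-12,9,12)  [lands on river]
river: ρ → (12,15,-9)
river: ρ → (-9,21,6)
river: ρ → (6,15,-18)
river: ρ → (-18,21,3)
river: ρ → (3,21,-18)
river: ρ → (-18,15,6)
river: ρ → (6,21,-9)
river: ρ → (-9,15,12)
river: ρ → (12,9,-12)
river: ρ → (-12,15,9)
river: ρ → (9,21,-6)
river: ρ → (-6,15,18)
river: ρ → (18,21,-3)
river: ρ → (-3,21,18)
river: ρ → (18,15,-6)
river: ρ → (-6,21,9)
river: ρ → (9,15,-12)
ρ-cycle length = 18 (tail of 1 descent step not counted)

18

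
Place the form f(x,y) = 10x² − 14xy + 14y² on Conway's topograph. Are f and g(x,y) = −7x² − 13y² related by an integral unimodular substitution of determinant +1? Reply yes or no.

D₁ = -364, D₂ = -364
f: translate: b→6 (≡-14 mod 20), so (10,-14,14)→(10,6,10)
f: reduced (well bottom): (10,6,10) with a≤c, −a<b≤a
g is negative-definite; reduce −g:
−g: reduced (well bottom): (7,0,13) with a≤c, −a<b≤a
flip sign back: reduced form of g is (-7,0,-13)
reduced forms (10, 6, 10) vs (-7, 0, -13) ⇒ inequivalent

no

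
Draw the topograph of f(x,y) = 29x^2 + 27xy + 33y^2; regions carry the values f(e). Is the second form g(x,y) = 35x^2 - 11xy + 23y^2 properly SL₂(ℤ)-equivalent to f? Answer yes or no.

D₁ = -3099, D₂ = -3099
f: reduced (well bottom): (29,27,33) with a≤c, −a<b≤a
g: flip: (35,-11,23)→(23,11,35)
g: reduced (well bottom): (23,11,35) with a≤c, −a<b≤a
reduced forms (29, 27, 33) vs (23, 11, 35) ⇒ inequivalent

no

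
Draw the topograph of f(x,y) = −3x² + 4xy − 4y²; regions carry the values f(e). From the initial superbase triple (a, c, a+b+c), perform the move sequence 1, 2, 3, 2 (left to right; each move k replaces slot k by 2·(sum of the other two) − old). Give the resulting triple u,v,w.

start (-3,-4,-3) = (f(1,0),f(0,1),f(1,1))
replace slot 1: 2·((-4)+(-3)) − (-3) = -11 → (-11,-4,-3)
replace slot 2: 2·((-11)+(-3)) − (-4) = -24 → (-11,-24,-3)
replace slot 3: 2·((-11)+(-24)) − (-3) = -67 → (-11,-24,-67)
replace slot 2: 2·((-11)+(-67)) − (-24) = -132 → (-11,-132,-67)

-11,-132,-67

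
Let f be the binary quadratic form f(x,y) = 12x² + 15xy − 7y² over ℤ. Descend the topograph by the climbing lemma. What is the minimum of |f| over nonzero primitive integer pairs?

river: ρ → (-7,13,14)
river: ρ → (14,15,-6)
river: ρ → (-6,21,5)
river: ρ → (5,19,-10)
river: ρ → (-10,21,3)
river: ρ → (3,21,-10)
river: ρ → (-10,19,5)
river: ρ → (5,21,-6)
river: ρ → (-6,15,14)
river: ρ → (14,13,-7)
river: ρ → (-7,15,12)
river: ρ → (12,9,-10)
river: ρ → (-10,11,11)
river: ρ → (11,11,-10)
river: ρ → (-10,9,12)
river: ρ → (12,15,-7)
closes: descent 0, river 16
min |a| on river = 3

3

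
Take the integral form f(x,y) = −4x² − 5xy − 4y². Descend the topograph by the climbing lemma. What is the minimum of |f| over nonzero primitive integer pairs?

translate: b→-3 (≡5 mod 8), so (4,5,4)→(4,-3,3)
flip: (4,-3,3)→(3,3,4)
reduced (well bottom): (3,3,4) with a≤c, −a<b≤a
well minimum |f| = |-3| = 3 (negative-definite)

3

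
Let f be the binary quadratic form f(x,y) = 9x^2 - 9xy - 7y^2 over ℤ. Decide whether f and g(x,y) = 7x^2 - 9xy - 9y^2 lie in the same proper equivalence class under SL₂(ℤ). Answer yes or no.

D₁ = 333, D₂ = 333
river cycle of f (length 6): (-7, 9, 9), (9, 9, -7), (-7, 5, 11), (11, 17, -1), (-1, 17, 11), (11, 5, -7)
river cycle of g (length 6): (-9, 9, 7), (7, 5, -11), (-11, 17, 1), (1, 17, -11), (-11, 5, 7), (7, 9, -9)
cycles differ ⇒ inequivalent

no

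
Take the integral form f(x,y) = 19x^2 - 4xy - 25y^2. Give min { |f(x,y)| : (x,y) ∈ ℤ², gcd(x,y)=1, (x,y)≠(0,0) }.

descent: ρ → (-25,4,19)
descent: ρ → (19,34,-10)  [lands on river]
river: ρ → (-10,26,31)
river: ρ → (31,36,-5)
river: ρ → (-5,34,38)
river: ρ → (38,42,-1)
river: ρ → (-1,42,38)
river: ρ → (38,34,-5)
river: ρ → (-5,36,31)
river: ρ → (31,26,-10)
river: ρ → (-10,34,19)
river: ρ → (19,42,-2)
river: ρ → (-2,42,19)
closes: descent 2, river 12
min |a| on river = 1

1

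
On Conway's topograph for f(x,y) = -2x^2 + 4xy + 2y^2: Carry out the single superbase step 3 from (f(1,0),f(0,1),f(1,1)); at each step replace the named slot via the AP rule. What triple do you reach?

start (-2,2,4) = (f(1,0),f(0,1),f(1,1))
replace slot 3: 2·((-2)+2) − 4 = -4 → (-2,2,-4)

-2,2,-4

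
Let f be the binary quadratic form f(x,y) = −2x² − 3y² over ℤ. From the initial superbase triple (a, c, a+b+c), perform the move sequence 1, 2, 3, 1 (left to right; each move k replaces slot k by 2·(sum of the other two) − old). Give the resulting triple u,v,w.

start (-2,-3,-5) = (f(1,0),f(0,1),f(1,1))
replace slot 1: 2·((-3)+(-5)) − (-2) = -14 → (-14,-3,-5)
replace slot 2: 2·((-14)+(-5)) − (-3) = -35 → (-14,-35,-5)
replace slot 3: 2·((-14)+(-35)) − (-5) = -93 → (-14,-35,-93)
replace slot 1: 2·((-35)+(-93)) − (-14) = -242 → (-242,-35,-93)

-242,-35,-93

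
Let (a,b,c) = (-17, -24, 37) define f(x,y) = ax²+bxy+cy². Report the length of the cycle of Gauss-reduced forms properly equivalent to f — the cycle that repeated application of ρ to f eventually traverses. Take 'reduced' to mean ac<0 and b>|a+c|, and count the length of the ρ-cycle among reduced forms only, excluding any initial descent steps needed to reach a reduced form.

D = 3092, ⌊√D⌋ = 55
descent: ρ → (37,24,-17)  [lands on river]
river: ρ → (-17,44,17)
river: ρ → (17,24,-37)
river: ρ → (-37,50,4)
river: ρ → (4,54,-11)
river: ρ → (-11,34,44)
river: ρ → (44,54,-1)
river: ρ → (-1,54,44)
river: ρ → (44,34,-11)
river: ρ → (-11,54,4)
river: ρ → (4,50,-37)
river: ρ → (-37,24,17)
river: ρ → (17,44,-17)
river: ρ → (-17,24,37)
river: ρ → (37,50,-4)
river: ρ → (-4,54,11)
river: ρ → (11,34,-44)
river: ρ → (-44,54,1)
river: ρ → (1,54,-44)
river: ρ → (-44,34,11)
river: ρ → (11,54,-4)
river: ρ → (-4,50,37)
ρ-cycle length = 22 (tail of 1 descent step not counted)

22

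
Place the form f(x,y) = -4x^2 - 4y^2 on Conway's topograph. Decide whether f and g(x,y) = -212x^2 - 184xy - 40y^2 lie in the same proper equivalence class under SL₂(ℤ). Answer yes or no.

D₁ = -64, D₂ = -64
f is negative-definite; reduce −f:
−f: reduced (well bottom): (4,0,4) with a≤c, −a<b≤a
flip sign back: reduced form of f is (-4,0,-4)
g is negative-definite; reduce −g:
−g: flip: (212,184,40)→(40,-184,212)
−g: translate: b→-24 (≡-184 mod 80), so (40,-184,212)→(40,-24,4)
−g: flip: (40,-24,4)→(4,24,40)
−g: translate: b→0 (≡24 mod 8), so (4,24,40)→(4,0,4)
−g: reduced (well bottom): (4,0,4) with a≤c, −a<b≤a
flip sign back: reduced form of g is (-4,0,-4)
reduced forms (-4, 0, -4) vs (-4, 0, -4) ⇒ equivalent

yes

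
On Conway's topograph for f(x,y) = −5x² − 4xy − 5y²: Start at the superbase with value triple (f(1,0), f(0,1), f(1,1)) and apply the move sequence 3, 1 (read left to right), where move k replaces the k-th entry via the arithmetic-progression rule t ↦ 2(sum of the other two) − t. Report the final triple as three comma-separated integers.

start (-5,-5,-14) = (f(1,0),f(0,1),f(1,1))
replace slot 3: 2·((-5)+(-5)) − (-14) = -6 → (-5,-5,-6)
replace slot 1: 2·((-5)+(-6)) − (-5) = -17 → (-17,-5,-6)

-17,-5,-6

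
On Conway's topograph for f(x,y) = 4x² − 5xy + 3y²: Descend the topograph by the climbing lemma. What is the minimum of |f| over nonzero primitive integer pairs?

translate: b→3 (≡-5 mod 8), so (4,-5,3)→(4,3,2)
flip: (4,3,2)→(2,-3,4)
translate: b→1 (≡-3 mod 4), so (2,-3,4)→(2,1,3)
reduced (well bottom): (2,1,3) with a≤c, −a<b≤a
well minimum = a = 2

2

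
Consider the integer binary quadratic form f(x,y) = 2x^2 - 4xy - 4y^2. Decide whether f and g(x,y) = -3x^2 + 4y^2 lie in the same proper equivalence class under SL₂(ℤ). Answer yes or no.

D₁ = 48, D₂ = 48
river cycle of f (length 2): (-4, 4, 2), (2, 4, -4)
river cycle of g (length 2): (-3, 6, 1), (1, 6, -3)
cycles differ ⇒ inequivalent

no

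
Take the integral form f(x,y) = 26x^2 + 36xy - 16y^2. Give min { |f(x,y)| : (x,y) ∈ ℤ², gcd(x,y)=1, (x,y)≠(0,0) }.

river: ρ → (-16,28,34)
river: ρ → (34,40,-10)
river: ρ → (-10,40,34)
river: ρ → (34,28,-16)
river: ρ → (-16,36,26)
river: ρ → (26,16,-26)
river: ρ → (-26,36,16)
river: ρ → (16,28,-34)
river: ρ → (-34,40,10)
river: ρ → (10,40,-34)
river: ρ → (-34,28,16)
river: ρ → (16,36,-26)
river: ρ → (-26,16,26)
river: ρ → (26,36,-16)
closes: descent 0, river 14
min |a| on river = 10

10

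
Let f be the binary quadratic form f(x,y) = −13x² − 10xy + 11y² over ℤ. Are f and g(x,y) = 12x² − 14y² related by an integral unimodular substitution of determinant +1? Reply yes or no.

D₁ = 672, D₂ = 672
river cycle of f (length 6): (11, 10, -13), (-13, 16, 8), (8, 16, -13), (-13, 10, 11), (11, 12, -12), (-12, 12, 11)
river cycle of g (length 2): (12, 24, -2), (-2, 24, 12)
cycles differ ⇒ inequivalent

no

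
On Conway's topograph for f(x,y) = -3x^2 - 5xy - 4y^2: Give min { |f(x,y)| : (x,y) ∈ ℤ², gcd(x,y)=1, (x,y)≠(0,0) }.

translate: b→-1 (≡5 mod 6), so (3,5,4)→(3,-1,2)
flip: (3,-1,2)→(2,1,3)
reduced (well bottom): (2,1,3) with a≤c, −a<b≤a
well minimum |f| = |-2| = 2 (negative-definite)

2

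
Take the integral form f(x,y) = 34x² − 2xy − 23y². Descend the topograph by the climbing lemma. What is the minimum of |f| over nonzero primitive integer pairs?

descent: ρ → (-23,48,9)  [lands on river]
river: ρ → (9,42,-38)
river: ρ → (-38,34,13)
river: ρ → (13,44,-23)
closes: descent 1, river 4
min |a| on river = 9

9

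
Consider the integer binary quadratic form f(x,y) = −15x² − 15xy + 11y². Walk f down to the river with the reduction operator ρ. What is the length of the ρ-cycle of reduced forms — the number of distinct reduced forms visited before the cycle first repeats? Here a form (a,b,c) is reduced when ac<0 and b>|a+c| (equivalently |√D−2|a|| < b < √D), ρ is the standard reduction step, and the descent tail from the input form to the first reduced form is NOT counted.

D = 885, ⌊√D⌋ = 29
descent: ρ → (11,15,-15)  [lands on river]
river: ρ → (-15,15,11)
river: ρ → (11,29,-1)
river: ρ → (-1,29,11)
ρ-cycle length = 4 (tail of 1 descent step not counted)

4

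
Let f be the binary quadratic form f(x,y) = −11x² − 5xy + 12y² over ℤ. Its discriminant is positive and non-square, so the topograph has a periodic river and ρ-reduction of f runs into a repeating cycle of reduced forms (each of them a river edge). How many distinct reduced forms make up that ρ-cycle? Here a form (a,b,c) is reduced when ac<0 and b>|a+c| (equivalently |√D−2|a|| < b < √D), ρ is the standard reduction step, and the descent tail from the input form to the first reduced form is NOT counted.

D = 553, ⌊√D⌋ = 23
descent: ρ → (12,5,-11)  [lands on river]
river: ρ → (-11,17,6)
river: ρ → (6,19,-8)
river: ρ → (-8,13,12)
river: ρ → (12,11,-9)
river: ρ → (-9,7,14)
river: ρ → (14,21,-2)
river: ρ → (-2,23,3)
river: ρ → (3,19,-16)
river: ρ → (-16,13,6)
river: ρ → (6,23,-1)
river: ρ → (-1,23,6)
river: ρ → (6,13,-16)
river: ρ → (-16,19,3)
river: ρ → (3,23,-2)
river: ρ → (-2,21,14)
river: ρ → (14,7,-9)
river: ρ → (-9,11,12)
river: ρ → (12,13,-8)
river: ρ → (-8,19,6)
river: ρ → (6,17,-11)
river: ρ → (-11,5,12)
river: ρ → (12,19,-4)
river: ρ → (-4,21,7)
river: ρ → (7,21,-4)
river: ρ → (-4,19,12)
ρ-cycle length = 26 (tail of 1 descent step not counted)

26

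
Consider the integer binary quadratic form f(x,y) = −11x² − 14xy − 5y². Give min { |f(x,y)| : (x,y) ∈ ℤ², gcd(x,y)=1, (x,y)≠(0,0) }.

translate: b→-8 (≡14 mod 22), so (11,14,5)→(11,-8,2)
flip: (11,-8,2)→(2,8,11)
translate: b→0 (≡8 mod 4), so (2,8,11)→(2,0,3)
reduced (well bottom): (2,0,3) with a≤c, −a<b≤a
well minimum |f| = |-2| = 2 (negative-definite)

2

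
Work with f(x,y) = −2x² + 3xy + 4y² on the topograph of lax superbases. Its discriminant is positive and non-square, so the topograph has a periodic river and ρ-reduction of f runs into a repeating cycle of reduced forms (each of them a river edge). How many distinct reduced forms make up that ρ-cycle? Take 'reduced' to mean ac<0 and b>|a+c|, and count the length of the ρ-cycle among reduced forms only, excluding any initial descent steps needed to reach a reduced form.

D = 41, ⌊√D⌋ = 6
river: ρ → (4,5,-1)
river: ρ → (-1,5,4)
river: ρ → (4,3,-2)
river: ρ → (-2,5,2)
river: ρ → (2,3,-4)
river: ρ → (-4,5,1)
river: ρ → (1,5,-4)
river: ρ → (-4,3,2)
river: ρ → (2,5,-2)
river: ρ → (-2,3,4)
ρ-cycle length = 10 (tail of 0 descent steps not counted)

10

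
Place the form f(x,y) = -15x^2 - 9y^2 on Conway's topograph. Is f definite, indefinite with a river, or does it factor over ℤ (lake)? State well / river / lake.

D = b²−4ac = 0² − 4·(-15)·(-9) = -540
D < 0 ⇒ definite ⇒ every region one sign ⇒ single well

well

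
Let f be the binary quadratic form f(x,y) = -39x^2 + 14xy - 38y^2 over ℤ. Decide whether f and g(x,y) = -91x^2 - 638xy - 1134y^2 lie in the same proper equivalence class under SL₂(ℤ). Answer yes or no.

D₁ = -5732, D₂ = -5732
f is negative-definite; reduce −f:
−f: flip: (39,-14,38)→(38,14,39)
−f: reduced (well bottom): (38,14,39) with a≤c, −a<b≤a
flip sign back: reduced form of f is (-38,-14,-39)
g is negative-definite; reduce −g:
−g: translate: b→-90 (≡638 mod 182), so (91,638,1134)→(91,-90,38)
−g: flip: (91,-90,38)→(38,90,91)
−g: translate: b→14 (≡90 mod 76), so (38,90,91)→(38,14,39)
−g: reduced (well bottom): (38,14,39) with a≤c, −a<b≤a
flip sign back: reduced form of g is (-38,-14,-39)
reduced forms (-38, -14, -39) vs (-38, -14, -39) ⇒ equivalent

yes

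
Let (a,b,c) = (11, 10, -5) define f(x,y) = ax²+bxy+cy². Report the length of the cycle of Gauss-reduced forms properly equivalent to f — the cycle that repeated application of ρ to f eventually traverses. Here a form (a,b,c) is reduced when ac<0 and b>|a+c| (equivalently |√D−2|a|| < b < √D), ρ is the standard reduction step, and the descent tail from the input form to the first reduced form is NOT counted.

D = 320, ⌊√D⌋ = 17
river: ρ → (-5,10,11)
river: ρ → (11,12,-4)
river: ρ → (-4,12,11)
river: ρ → (11,10,-5)
ρ-cycle length = 4 (tail of 0 descent steps not counted)

4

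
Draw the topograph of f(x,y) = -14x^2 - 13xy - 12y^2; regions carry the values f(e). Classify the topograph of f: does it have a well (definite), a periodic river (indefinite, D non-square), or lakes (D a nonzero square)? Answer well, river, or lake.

D = b²−4ac = (-13)² − 4·(-14)·(-12) = -503
D < 0 ⇒ definite ⇒ every region one sign ⇒ single well

well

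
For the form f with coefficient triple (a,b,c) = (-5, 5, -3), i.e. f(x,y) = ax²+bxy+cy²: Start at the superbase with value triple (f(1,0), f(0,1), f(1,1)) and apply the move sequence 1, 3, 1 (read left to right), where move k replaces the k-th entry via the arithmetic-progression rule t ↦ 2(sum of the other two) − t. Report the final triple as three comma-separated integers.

start (-5,-3,-3) = (f(1,0),f(0,1),f(1,1))
replace slot 1: 2·((-3)+(-3)) − (-5) = -7 → (-7,-3,-3)
replace slot 3: 2·((-7)+(-3)) − (-3) = -17 → (-7,-3,-17)
replace slot 1: 2·((-3)+(-17)) − (-7) = -33 → (-33,-3,-17)

-33,-3,-17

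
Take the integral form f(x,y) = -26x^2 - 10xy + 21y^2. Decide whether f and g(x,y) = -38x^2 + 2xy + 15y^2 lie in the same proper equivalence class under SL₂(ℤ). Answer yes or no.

D₁ = 2284, D₂ = 2284
river cycle of f (length 42): (21, 10, -26), (-26, 42, 5), (5, 38, -42), (-42, 46, 1), (1, 46, -42), (-42, 38, 5), (5, 42, -26), (-26, 10, 21), (21, 32, -15), (-15, 28, 25), … (32 more)
river cycle of g (length 42): (15, 28, -25), (-25, 22, 18), (18, 14, -29), (-29, 44, 3), (3, 46, -14), (-14, 38, 15), (15, 22, -30), (-30, 38, 7), (7, 46, -6), (-6, 38, 35), … (32 more)
cycles differ ⇒ inequivalent

no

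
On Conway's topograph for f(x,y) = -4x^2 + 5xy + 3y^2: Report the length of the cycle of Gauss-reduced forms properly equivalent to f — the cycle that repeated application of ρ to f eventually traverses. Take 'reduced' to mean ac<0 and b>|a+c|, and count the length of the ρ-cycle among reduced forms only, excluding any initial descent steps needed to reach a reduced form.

D = 73, ⌊√D⌋ = 8
river: ρ → (3,7,-2)
river: ρ → (-2,5,6)
river: ρ → (6,7,-1)
river: ρ → (-1,7,6)
river: ρ → (6,5,-2)
river: ρ → (-2,7,3)
river: ρ → (3,5,-4)
river: ρ → (-4,3,4)
river: ρ → (4,5,-3)
river: ρ → (-3,7,2)
river: ρ → (2,5,-6)
river: ρ → (-6,7,1)
river: ρ → (1,7,-6)
river: ρ → (-6,5,2)
river: ρ → (2,7,-3)
river: ρ → (-3,5,4)
river: ρ → (4,3,-4)
river: ρ → (-4,5,3)
ρ-cycle length = 18 (tail of 0 descent steps not counted)

18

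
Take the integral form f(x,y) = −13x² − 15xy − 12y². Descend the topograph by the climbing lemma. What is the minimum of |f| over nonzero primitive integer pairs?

translate: b→-11 (≡15 mod 26), so (13,15,12)→(13,-11,10)
flip: (13,-11,10)→(10,11,13)
translate: b→-9 (≡11 mod 20), so (10,11,13)→(10,-9,12)
reduced (well bottom): (10,-9,12) with a≤c, −a<b≤a
well minimum |f| = |-10| = 10 (negative-definite)

10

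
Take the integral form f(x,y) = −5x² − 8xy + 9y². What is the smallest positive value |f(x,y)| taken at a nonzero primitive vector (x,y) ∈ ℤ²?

descent: ρ → (9,8,-5)  [lands on river]
river: ρ → (-5,12,5)
river: ρ → (5,8,-9)
river: ρ → (-9,10,4)
river: ρ → (4,14,-3)
river: ρ → (-3,10,12)
river: ρ → (12,14,-1)
river: ρ → (-1,14,12)
river: ρ → (12,10,-3)
river: ρ → (-3,14,4)
river: ρ → (4,10,-9)
river: ρ → (-9,8,5)
river: ρ → (5,12,-5)
river: ρ → (-5,8,9)
river: ρ → (9,10,-4)
river: ρ → (-4,14,3)
river: ρ → (3,10,-12)
river: ρ → (-12,14,1)
river: ρ → (1,14,-12)
river: ρ → (-12,10,3)
river: ρ → (3,14,-4)
river: ρ → (-4,10,9)
closes: descent 1, river 22
min |a| on river = 1

1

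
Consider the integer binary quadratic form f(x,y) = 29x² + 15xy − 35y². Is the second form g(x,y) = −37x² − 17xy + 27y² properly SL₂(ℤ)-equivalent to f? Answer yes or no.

D₁ = 4285, D₂ = 4285
river cycle of f (length 34): (-35, 55, 9), (9, 53, -41), (-41, 29, 21), (21, 55, -15), (-15, 65, 1), (1, 65, -15), (-15, 55, 21), (21, 29, -41), (-41, 53, 9), (9, 55, -35), … (24 more)
river cycle of g (length 30): (27, 17, -37), (-37, 57, 7), (7, 55, -45), (-45, 35, 17), (17, 33, -47), (-47, 61, 3), (3, 65, -5), (-5, 65, 3), (3, 61, -47), (-47, 33, 17), … (20 more)
cycles differ ⇒ inequivalent

no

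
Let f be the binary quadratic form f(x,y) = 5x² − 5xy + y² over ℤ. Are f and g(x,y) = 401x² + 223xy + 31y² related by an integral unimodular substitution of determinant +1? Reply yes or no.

D₁ = 5, D₂ = 5
river cycle of f (length 2): (1, 1, -1), (-1, 1, 1)
river cycle of g (length 2): (1, 1, -1), (-1, 1, 1)
cycles coincide ⇒ equivalent

yes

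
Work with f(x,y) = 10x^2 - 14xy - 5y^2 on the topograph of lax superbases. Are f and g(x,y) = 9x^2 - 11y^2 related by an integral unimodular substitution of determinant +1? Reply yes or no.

D₁ = 396, D₂ = 396
river cycle of f (length 4): (-5, 14, 10), (10, 6, -9), (-9, 12, 7), (7, 16, -5)
river cycle of g (length 2): (9, 18, -2), (-2, 18, 9)
cycles differ ⇒ inequivalent

no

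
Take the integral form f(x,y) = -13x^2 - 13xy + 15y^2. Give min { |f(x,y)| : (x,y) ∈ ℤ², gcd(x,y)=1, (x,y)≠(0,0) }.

descent: ρ → (15,13,-13)  [lands on river]
river: ρ → (-13,13,15)
river: ρ → (15,17,-11)
river: ρ → (-11,27,5)
river: ρ → (5,23,-21)
river: ρ → (-21,19,7)
river: ρ → (7,23,-15)
river: ρ → (-15,7,15)
river: ρ → (15,23,-7)
river: ρ → (-7,19,21)
river: ρ → (21,23,-5)
river: ρ → (-5,27,11)
river: ρ → (11,17,-15)
river: ρ → (-15,13,13)
river: ρ → (13,13,-15)
river: ρ → (-15,17,11)
river: ρ → (11,27,-5)
river: ρ → (-5,23,21)
river: ρ → (21,19,-7)
river: ρ → (-7,23,15)
river: ρ → (15,7,-15)
river: ρ → (-15,23,7)
river: ρ → (7,19,-21)
river: ρ → (-21,23,5)
river: ρ → (5,27,-11)
river: ρ → (-11,17,15)
closes: descent 1, river 26
min |a| on river = 5

5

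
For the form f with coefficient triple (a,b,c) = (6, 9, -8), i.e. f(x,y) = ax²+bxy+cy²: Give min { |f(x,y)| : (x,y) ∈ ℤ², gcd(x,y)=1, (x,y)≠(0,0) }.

river: ρ → (-8,7,7)
river: ρ → (7,7,-8)
river: ρ → (-8,9,6)
river: ρ → (6,15,-2)
river: ρ → (-2,13,13)
river: ρ → (13,13,-2)
river: ρ → (-2,15,6)
river: ρ → (6,9,-8)
closes: descent 0, river 8
min |a| on river = 2

2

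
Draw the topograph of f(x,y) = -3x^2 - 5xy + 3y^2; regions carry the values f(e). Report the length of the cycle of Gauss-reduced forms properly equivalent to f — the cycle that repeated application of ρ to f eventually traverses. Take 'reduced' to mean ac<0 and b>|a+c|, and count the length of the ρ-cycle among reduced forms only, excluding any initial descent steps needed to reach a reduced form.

D = 61, ⌊√D⌋ = 7
descent: ρ → (3,5,-3)  [lands on river]
river: ρ → (-3,7,1)
river: ρ → (1,7,-3)
river: ρ → (-3,5,3)
river: ρ → (3,7,-1)
river: ρ → (-1,7,3)
ρ-cycle length = 6 (tail of 1 descent step not counted)

6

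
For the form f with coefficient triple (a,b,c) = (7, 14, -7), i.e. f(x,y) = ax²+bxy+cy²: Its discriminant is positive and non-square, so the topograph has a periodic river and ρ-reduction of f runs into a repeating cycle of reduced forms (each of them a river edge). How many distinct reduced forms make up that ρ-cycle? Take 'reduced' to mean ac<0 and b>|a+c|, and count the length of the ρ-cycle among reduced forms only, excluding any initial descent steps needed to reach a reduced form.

D = 392, ⌊√D⌋ = 19
river: ρ → (-7,14,7)
river: ρ → (7,14,-7)
ρ-cycle length = 2 (tail of 0 descent steps not counted)

2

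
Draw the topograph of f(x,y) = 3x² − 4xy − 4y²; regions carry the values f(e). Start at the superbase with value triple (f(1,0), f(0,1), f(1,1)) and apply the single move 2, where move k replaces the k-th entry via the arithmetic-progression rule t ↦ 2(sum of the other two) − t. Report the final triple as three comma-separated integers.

start (3,-4,-5) = (f(1,0),f(0,1),f(1,1))
replace slot 2: 2·(3+(-5)) − (-4) = 0 → (3,0,-5)

3,0,-5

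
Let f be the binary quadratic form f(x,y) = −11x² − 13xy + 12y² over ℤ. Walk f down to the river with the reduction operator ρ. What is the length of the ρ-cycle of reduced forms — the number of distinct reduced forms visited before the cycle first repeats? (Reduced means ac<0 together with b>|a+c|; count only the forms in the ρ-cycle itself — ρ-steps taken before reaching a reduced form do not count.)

D = 697, ⌊√D⌋ = 26
descent: ρ → (12,13,-11)  [lands on river]
river: ρ → (-11,9,14)
river: ρ → (14,19,-6)
river: ρ → (-6,17,17)
river: ρ → (17,17,-6)
river: ρ → (-6,19,14)
river: ρ → (14,9,-11)
river: ρ → (-11,13,12)
river: ρ → (12,11,-12)
river: ρ → (-12,13,11)
river: ρ → (11,9,-14)
river: ρ → (-14,19,6)
river: ρ → (6,17,-17)
river: ρ → (-17,17,6)
river: ρ → (6,19,-14)
river: ρ → (-14,9,11)
river: ρ → (11,13,-12)
river: ρ → (-12,11,12)
ρ-cycle length = 18 (tail of 1 descent step not counted)

18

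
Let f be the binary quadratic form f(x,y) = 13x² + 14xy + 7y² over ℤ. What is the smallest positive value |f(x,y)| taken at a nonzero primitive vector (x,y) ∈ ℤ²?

translate: b→-12 (≡14 mod 26), so (13,14,7)→(13,-12,6)
flip: (13,-12,6)→(6,12,13)
translate: b→0 (≡12 mod 12), so (6,12,13)→(6,0,7)
reduced (well bottom): (6,0,7) with a≤c, −a<b≤a
well minimum = a = 6

6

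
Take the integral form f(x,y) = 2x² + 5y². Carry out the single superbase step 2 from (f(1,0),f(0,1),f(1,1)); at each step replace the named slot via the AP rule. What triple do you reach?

start (2,5,7) = (f(1,0),f(0,1),f(1,1))
replace slot 2: 2·(2+7) − 5 = 13 → (2,13,7)

2,13,7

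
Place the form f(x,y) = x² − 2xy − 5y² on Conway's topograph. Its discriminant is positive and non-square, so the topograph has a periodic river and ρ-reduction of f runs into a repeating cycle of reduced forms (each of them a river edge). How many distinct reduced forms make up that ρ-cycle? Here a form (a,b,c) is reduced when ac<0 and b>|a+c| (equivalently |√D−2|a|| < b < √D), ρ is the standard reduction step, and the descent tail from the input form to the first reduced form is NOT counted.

D = 24, ⌊√D⌋ = 4
descent: ρ → (-5,2,1)
descent: ρ → (1,4,-2)  [lands on river]
river: ρ → (-2,4,1)
ρ-cycle length = 2 (tail of 2 descent steps not counted)

2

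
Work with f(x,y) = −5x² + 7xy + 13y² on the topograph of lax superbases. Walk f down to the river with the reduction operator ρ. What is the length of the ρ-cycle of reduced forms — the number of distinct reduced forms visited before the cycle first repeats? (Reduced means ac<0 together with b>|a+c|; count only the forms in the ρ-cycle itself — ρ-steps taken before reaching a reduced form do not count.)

D = 309, ⌊√D⌋ = 17
descent: ρ → (13,-7,-5)
descent: ρ → (-5,17,1)  [lands on river]
river: ρ → (1,17,-5)
river: ρ → (-5,13,7)
river: ρ → (7,15,-3)
river: ρ → (-3,15,7)
river: ρ → (7,13,-5)
ρ-cycle length = 6 (tail of 2 descent steps not counted)

6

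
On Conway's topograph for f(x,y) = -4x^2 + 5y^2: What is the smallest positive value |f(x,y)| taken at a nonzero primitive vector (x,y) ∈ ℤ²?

descent: ρ → (5,0,-4)
descent: ρ → (-4,8,1)  [lands on river]
river: ρ → (1,8,-4)
closes: descent 2, river 2
min |a| on river = 1

1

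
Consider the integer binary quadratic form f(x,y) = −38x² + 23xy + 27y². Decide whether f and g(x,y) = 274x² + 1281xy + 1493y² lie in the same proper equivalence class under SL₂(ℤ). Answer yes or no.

D₁ = 4633, D₂ = 4633
river cycle of f (length 32): (27, 31, -34), (-34, 37, 24), (24, 59, -12), (-12, 61, 19), (19, 53, -24), (-24, 43, 29), (29, 15, -38), (-38, 61, 6), (6, 59, -48), (-48, 37, 17), … (22 more)
river cycle of g (length 32): (27, 31, -34), (-34, 37, 24), (24, 59, -12), (-12, 61, 19), (19, 53, -24), (-24, 43, 29), (29, 15, -38), (-38, 61, 6), (6, 59, -48), (-48, 37, 17), … (22 more)
cycles coincide ⇒ equivalent

yes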